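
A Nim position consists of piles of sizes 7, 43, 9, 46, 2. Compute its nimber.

9

Compute the nim-sum pairwise:
7 ⊕ 43 = 44
44 ⊕ 9 = 37
37 ⊕ 46 = 11
11 ⊕ 2 = 9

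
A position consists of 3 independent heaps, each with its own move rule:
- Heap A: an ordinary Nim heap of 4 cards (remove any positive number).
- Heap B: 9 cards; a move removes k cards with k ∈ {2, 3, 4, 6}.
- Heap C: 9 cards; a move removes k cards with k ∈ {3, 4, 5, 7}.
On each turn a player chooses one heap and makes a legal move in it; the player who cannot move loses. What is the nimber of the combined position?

7

Heap A is a plain Nim heap of size 4, so its Grundy value is 4.
Build the Grundy sequence for heap B with g(k) = mex{g(k−s) : s ∈ {2, 3, 4, 6}, s ≤ k}:
g(0) = mex{} = 0
g(1) = mex{} = 0
g(2) = mex{0} = 1
g(3) = mex{0} = 1
g(4) = mex{0,1} = 2
g(5) = mex{0,1} = 2
g(6) = mex{0,1,2} = 3
g(7) = mex{0,1,2} = 3
g(8) = mex{1,2,3} = 0
g(9) = mex{1,2,3} = 0
So g(9) = 0.
For heap C, compute g(0), g(1), … with moves {3, 4, 5, 7}:
k:     0  1  2  3  4  5  6  7  8  9
g(k):  0  0  0  1  1  1  2  2  2  3
So g(9) = 3.
By the Sprague-Grundy theorem, the Grundy value of a sum of independent games is the XOR of the component values.
Combined value = 4 ⊕ 0 ⊕ 3 = 7.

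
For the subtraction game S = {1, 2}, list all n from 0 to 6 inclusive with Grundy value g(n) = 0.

Build the Grundy sequence with g(k) = mex{g(k−s) : s ∈ {1, 2}, s ≤ k}:
k:     0  1  2  3  4  5  6
g(k):  0  1  2  0  1  2  0
The P-positions (g = 0) in 0..6 are 0, 3, 6.

0, 3, 6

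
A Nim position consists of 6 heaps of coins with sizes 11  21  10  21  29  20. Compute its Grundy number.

8

Compute the nim-sum pairwise:
11 ⊕ 21 = 30
30 ⊕ 10 = 20
20 ⊕ 21 = 1
1 ⊕ 29 = 28
28 ⊕ 20 = 8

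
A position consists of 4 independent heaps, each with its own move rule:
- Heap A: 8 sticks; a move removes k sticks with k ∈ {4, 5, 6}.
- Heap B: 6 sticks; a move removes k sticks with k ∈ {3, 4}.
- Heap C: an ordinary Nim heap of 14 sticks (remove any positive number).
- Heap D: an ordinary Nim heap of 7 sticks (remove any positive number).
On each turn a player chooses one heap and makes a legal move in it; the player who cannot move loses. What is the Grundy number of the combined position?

9

Grundy values for heap A (subtraction set {4, 5, 6}):
g(0) = mex{} = 0
g(1) = mex{} = 0
g(2) = mex{} = 0
g(3) = mex{} = 0
g(4) = mex{0} = 1
g(5) = mex{0} = 1
g(6) = mex{0} = 1
g(7) = mex{0} = 1
g(8) = mex{0,1} = 2
So g(8) = 2.
Build the Grundy sequence for heap B with g(k) = mex{g(k−s) : s ∈ {3, 4}, s ≤ k}:
k:     0  1  2  3  4  5  6
g(k):  0  0  0  1  1  1  2
So g(6) = 2.
Heap C is a plain Nim heap of size 14, so its Grundy value is 14.
Heap D is a plain Nim heap of size 7, so its Grundy value is 7.
The value of a disjunctive sum is the nim-sum of the parts.
Combined value = 2 ⊕ 2 ⊕ 14 ⊕ 7 = 9.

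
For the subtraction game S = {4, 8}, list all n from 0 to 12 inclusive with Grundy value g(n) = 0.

0, 1, 2, 3, 12

Compute g(0), g(1), … for moves {4, 8}:
g(0) = mex{} = 0
g(1) = mex{} = 0
g(2) = mex{} = 0
g(3) = mex{} = 0
g(4) = mex{0} = 1
g(5) = mex{0} = 1
g(6) = mex{0} = 1
g(7) = mex{0} = 1
g(8) = mex{0,1} = 2
g(9) = mex{0,1} = 2
g(10) = mex{0,1} = 2
g(11) = mex{0,1} = 2
g(12) = mex{1,2} = 0
The P-positions (g = 0) in 0..12 are 0, 1, 2, 3, 12.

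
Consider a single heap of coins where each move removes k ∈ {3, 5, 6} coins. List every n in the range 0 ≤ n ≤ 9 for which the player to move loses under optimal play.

Compute g(0), g(1), … for moves {3, 5, 6}:
k:     0  1  2  3  4  5  6  7  8  9
g(k):  0  0  0  1  1  1  2  2  2  0
The P-positions (g = 0) in 0..9 are 0, 1, 2, 9.

0, 1, 2, 9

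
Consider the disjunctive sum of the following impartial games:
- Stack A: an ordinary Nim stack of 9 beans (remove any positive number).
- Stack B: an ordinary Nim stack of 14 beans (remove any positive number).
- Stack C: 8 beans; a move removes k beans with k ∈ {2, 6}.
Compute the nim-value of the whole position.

7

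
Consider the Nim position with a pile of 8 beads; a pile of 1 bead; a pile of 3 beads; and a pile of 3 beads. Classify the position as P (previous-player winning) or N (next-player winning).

Nim-sum: 8 XOR 1 XOR 3 XOR 3 = 9.
The nim-sum is 9 ≠ 0, so this is an N-position: the player to move can win.

N-position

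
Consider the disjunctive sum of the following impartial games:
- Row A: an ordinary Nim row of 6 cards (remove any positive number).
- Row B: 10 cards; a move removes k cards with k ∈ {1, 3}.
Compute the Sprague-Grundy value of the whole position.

6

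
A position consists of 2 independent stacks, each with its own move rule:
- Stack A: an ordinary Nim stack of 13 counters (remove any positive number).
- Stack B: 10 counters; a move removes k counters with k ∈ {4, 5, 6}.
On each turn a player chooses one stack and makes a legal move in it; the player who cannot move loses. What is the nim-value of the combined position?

13

Stack A is a plain Nim stack of size 13, so its Grundy value is 13.
Grundy values for stack B (subtraction set {4, 5, 6}):
g(0) = mex{} = 0
g(1) = mex{} = 0
g(2) = mex{} = 0
g(3) = mex{} = 0
g(4) = mex{0} = 1
g(5) = mex{0} = 1
g(6) = mex{0} = 1
g(7) = mex{0} = 1
g(8) = mex{0,1} = 2
g(9) = mex{0,1} = 2
g(10) = mex{1} = 0
So g(10) = 0.
The value of a disjunctive sum is the nim-sum of the parts.
Combined value = 13 XOR 0 = 13.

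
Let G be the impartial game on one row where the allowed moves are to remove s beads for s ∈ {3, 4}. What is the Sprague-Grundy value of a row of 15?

0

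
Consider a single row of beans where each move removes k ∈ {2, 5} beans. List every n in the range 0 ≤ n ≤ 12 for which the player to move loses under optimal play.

0, 1, 4, 7, 8, 11

Compute g(0), g(1), … for moves {2, 5}:
k:     0  1  2  3  4  5  6  7  8  9 10 11 12
g(k):  0  0  1  1  0  2  1  0  0  1  1  0  2
The P-positions (g = 0) in 0..12 are 0, 1, 4, 7, 8, 11.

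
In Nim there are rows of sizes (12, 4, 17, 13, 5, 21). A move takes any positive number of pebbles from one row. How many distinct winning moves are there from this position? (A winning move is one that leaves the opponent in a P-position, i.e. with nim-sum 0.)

5

Compute the nim-sum pairwise:
12 ⊕ 4 = 8
8 ⊕ 17 = 25
25 ⊕ 13 = 20
20 ⊕ 5 = 17
17 ⊕ 21 = 4
The overall nim-sum is X = 4. A row of size p has a winning move iff p XOR X < p (reduce it to p XOR X).
  12: 12 XOR 4 = 8 < 12 — winning move (to 8).
  4: 4 XOR 4 = 0 < 4 — winning move (to 0).
  17: 17 XOR 4 = 21 ≥ 17 — no move.
  13: 13 XOR 4 = 9 < 13 — winning move (to 9).
  5: 5 XOR 4 = 1 < 5 — winning move (to 1).
  21: 21 XOR 4 = 17 < 21 — winning move (to 17).
That gives 5 winning moves.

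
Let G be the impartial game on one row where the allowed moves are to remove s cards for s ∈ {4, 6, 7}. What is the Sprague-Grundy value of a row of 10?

2

Build the Grundy sequence with g(k) = mex{g(k−s) : s ∈ {4, 6, 7}, s ≤ k}:
k:     0  1  2  3  4  5  6  7  8  9 10
g(k):  0  0  0  0  1  1  1  1  2  2  2
So g(10) = 2.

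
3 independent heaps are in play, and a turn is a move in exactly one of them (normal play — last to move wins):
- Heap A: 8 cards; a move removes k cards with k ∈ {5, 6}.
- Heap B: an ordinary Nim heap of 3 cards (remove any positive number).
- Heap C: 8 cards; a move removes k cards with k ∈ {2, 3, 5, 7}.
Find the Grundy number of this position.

6

For heap A, compute g(0), g(1), … with moves {5, 6}:
g(0) = mex{} = 0
g(1) = mex{} = 0
g(2) = mex{} = 0
g(3) = mex{} = 0
g(4) = mex{} = 0
g(5) = mex{0} = 1
g(6) = mex{0} = 1
g(7) = mex{0} = 1
g(8) = mex{0} = 1
So g(8) = 1.
Heap B is a plain Nim heap of size 3, so its Grundy value is 3.
For heap C, compute g(0), g(1), … with moves {2, 3, 5, 7}:
k:     0  1  2  3  4  5  6  7  8
g(k):  0  0  1  1  2  2  3  3  4
So g(8) = 4.
The value of a disjunctive sum is the nim-sum of the parts.
Combined value = 1 XOR 3 XOR 4 = 6.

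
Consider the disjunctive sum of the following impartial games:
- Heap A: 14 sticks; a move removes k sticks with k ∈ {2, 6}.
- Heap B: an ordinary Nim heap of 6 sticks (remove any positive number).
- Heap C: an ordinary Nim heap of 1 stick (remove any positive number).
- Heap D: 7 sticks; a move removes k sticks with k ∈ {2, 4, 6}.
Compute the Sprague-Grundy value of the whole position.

5

Build the Grundy sequence for heap A with g(k) = mex{g(k−s) : s ∈ {2, 6}, s ≤ k}:
g(0) = mex{} = 0
g(1) = mex{} = 0
g(2) = mex{0} = 1
g(3) = mex{0} = 1
g(4) = mex{1} = 0
g(5) = mex{1} = 0
g(6) = mex{0} = 1
g(7) = mex{0} = 1
g(8) = mex{1} = 0
g(9) = mex{1} = 0
g(10) = mex{0} = 1
g(11) = mex{0} = 1
g(12) = mex{1} = 0
g(13) = mex{1} = 0
g(14) = mex{0} = 1
So g(14) = 1.
Heap B is a plain Nim heap of size 6, so its Grundy value is 6.
Heap C is a plain Nim heap of size 1, so its Grundy value is 1.
Grundy values for heap D (subtraction set {2, 4, 6}):
k:     0  1  2  3  4  5  6  7
g(k):  0  0  1  1  2  2  3  3
So g(7) = 3.
By the Sprague-Grundy theorem, the Grundy value of a sum of independent games is the XOR of the component values.
Combined value = 1 ⊕ 6 ⊕ 1 ⊕ 3 = 5.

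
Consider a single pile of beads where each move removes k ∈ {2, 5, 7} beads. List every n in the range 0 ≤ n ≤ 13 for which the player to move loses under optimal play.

0, 1, 4, 10, 13

Grundy values for subtraction set {2, 5, 7}:
k:     0  1  2  3  4  5  6  7  8  9 10 11 12 13
g(k):  0  0  1  1  0  2  1  3  2  2  0  3  1  0
The P-positions (g = 0) in 0..13 are 0, 1, 4, 10, 13.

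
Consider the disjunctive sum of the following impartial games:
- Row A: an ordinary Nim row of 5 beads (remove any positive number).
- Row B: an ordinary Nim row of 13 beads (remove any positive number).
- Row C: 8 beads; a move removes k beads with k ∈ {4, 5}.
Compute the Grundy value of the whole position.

Row A is a plain Nim row of size 5, so its Grundy value is 5.
Row B is a plain Nim row of size 13, so its Grundy value is 13.
Grundy values for row C (subtraction set {4, 5}):
g(0) = mex{} = 0
g(1) = mex{} = 0
g(2) = mex{} = 0
g(3) = mex{} = 0
g(4) = mex{0} = 1
g(5) = mex{0} = 1
g(6) = mex{0} = 1
g(7) = mex{0} = 1
g(8) = mex{0,1} = 2
So g(8) = 2.
By the Sprague-Grundy theorem, the Grundy value of a sum of independent games is the XOR of the component values.
Combined value = 5 ⊕ 13 ⊕ 2 = 10.

10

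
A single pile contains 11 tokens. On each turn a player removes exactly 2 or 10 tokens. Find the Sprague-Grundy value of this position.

1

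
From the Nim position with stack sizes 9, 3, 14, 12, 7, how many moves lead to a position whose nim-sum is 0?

3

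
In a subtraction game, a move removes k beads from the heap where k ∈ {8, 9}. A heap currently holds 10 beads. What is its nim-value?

1

Build the Grundy sequence with g(k) = mex{g(k−s) : s ∈ {8, 9}, s ≤ k}:
g(0) = mex{} = 0
g(1) = mex{} = 0
g(2) = mex{} = 0
g(3) = mex{} = 0
g(4) = mex{} = 0
g(5) = mex{} = 0
g(6) = mex{} = 0
g(7) = mex{} = 0
g(8) = mex{0} = 1
g(9) = mex{0} = 1
g(10) = mex{0} = 1
So g(10) = 1.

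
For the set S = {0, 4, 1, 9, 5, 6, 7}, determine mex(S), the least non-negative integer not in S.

2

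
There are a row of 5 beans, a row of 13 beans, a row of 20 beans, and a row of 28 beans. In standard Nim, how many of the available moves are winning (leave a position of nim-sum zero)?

0

In binary:
  00101  (5)
  01101  (13)
  10100  (20)
  11100  (28)
  -----
  00000  (0)
The nim-sum is already 0, so every move leaves a nonzero nim-sum — there are no winning moves.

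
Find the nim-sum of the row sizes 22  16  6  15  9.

6

Compute the nim-sum pairwise:
22 ⊕ 16 = 6
6 ⊕ 6 = 0
0 ⊕ 15 = 15
15 ⊕ 9 = 6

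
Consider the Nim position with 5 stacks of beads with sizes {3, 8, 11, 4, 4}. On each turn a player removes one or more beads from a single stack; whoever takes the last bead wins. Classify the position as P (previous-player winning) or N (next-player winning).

P-position

Compute the nim-sum pairwise:
3 XOR 8 = 11
11 XOR 11 = 0
0 XOR 4 = 4
4 XOR 4 = 0
The nim-sum is 0, so this is a P-position: the player to move is in a losing position under optimal play.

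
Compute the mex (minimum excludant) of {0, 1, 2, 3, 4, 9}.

5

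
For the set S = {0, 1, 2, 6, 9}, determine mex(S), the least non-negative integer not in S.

3

The values 0, 1, 2 are all present; 3 is the first non-negative integer missing from the set.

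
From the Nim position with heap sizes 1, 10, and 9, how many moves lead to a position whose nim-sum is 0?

1

Bitwise XOR of the heap sizes:
  0001  (1)
  1010  (10)
  1001  (9)
  ----
  0010  (2)
The overall nim-sum is X = 2. A heap of size p has a winning move iff p XOR X < p (reduce it to p XOR X).
  1: 1 XOR 2 = 3 ≥ 1 — no move.
  10: 10 XOR 2 = 8 < 10 — winning move (to 8).
  9: 9 XOR 2 = 11 ≥ 9 — no move.
That gives 1 winning move.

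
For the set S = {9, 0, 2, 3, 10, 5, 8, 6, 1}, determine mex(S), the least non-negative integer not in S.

The values 0, 1, 2, 3 are all present; 4 is the first non-negative integer missing from the set.

4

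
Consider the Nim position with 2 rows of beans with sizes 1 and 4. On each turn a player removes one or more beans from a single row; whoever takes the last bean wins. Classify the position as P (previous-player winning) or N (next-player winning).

N-position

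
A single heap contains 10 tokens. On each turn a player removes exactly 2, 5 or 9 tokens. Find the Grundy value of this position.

Grundy values for subtraction set {2, 5, 9}:
g(0) = mex{} = 0
g(1) = mex{} = 0
g(2) = mex{0} = 1
g(3) = mex{0} = 1
g(4) = mex{1} = 0
g(5) = mex{0,1} = 2
g(6) = mex{0} = 1
g(7) = mex{1,2} = 0
g(8) = mex{1} = 0
g(9) = mex{0} = 1
g(10) = mex{0,2} = 1
So g(10) = 1.

1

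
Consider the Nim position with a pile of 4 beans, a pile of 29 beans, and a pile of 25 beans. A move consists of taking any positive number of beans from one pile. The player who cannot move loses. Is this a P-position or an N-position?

In binary:
  00100  (4)
  11101  (29)
  11001  (25)
  -----
  00000  (0)
The nim-sum is 0, so this is a P-position: the player to move is in a losing position under optimal play.

P-position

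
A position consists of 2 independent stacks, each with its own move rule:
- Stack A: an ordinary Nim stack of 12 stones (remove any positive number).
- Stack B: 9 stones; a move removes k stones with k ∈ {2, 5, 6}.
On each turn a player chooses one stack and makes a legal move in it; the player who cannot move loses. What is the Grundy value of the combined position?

14

Stack A is a plain Nim stack of size 12, so its Grundy value is 12.
Build the Grundy sequence for stack B with g(k) = mex{g(k−s) : s ∈ {2, 5, 6}, s ≤ k}:
k:     0  1  2  3  4  5  6  7  8  9
g(k):  0  0  1  1  0  2  1  3  0  2
So g(9) = 2.
The value of a disjunctive sum is the nim-sum of the parts.
Combined value = 12 ⊕ 2 = 14.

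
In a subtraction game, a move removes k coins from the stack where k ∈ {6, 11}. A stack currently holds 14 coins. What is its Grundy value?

2

Grundy values for subtraction set {6, 11}:
g(0) = mex{} = 0
g(1) = mex{} = 0
g(2) = mex{} = 0
g(3) = mex{} = 0
g(4) = mex{} = 0
g(5) = mex{} = 0
g(6) = mex{0} = 1
g(7) = mex{0} = 1
g(8) = mex{0} = 1
g(9) = mex{0} = 1
g(10) = mex{0} = 1
g(11) = mex{0} = 1
g(12) = mex{0,1} = 2
g(13) = mex{0,1} = 2
g(14) = mex{0,1} = 2
So g(14) = 2.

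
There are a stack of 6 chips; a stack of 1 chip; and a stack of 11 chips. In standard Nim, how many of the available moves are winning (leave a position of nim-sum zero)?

1

Compute the nim-sum pairwise:
6 ⊕ 1 = 7
7 ⊕ 11 = 12
The overall nim-sum is X = 12. A stack of size p has a winning move iff p XOR X < p (reduce it to p XOR X).
  6: 6 XOR 12 = 10 ≥ 6 — no move.
  1: 1 XOR 12 = 13 ≥ 1 — no move.
  11: 11 XOR 12 = 7 < 11 — winning move (to 7).
That gives 1 winning move.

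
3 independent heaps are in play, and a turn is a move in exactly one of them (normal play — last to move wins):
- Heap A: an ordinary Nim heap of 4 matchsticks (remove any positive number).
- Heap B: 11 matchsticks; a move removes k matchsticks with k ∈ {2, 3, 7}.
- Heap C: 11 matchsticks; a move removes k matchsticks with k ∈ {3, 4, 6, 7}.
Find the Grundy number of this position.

4

Heap A is a plain Nim heap of size 4, so its Grundy value is 4.
Build the Grundy sequence for heap B with g(k) = mex{g(k−s) : s ∈ {2, 3, 7}, s ≤ k}:
g(0) = mex{} = 0
g(1) = mex{} = 0
g(2) = mex{0} = 1
g(3) = mex{0} = 1
g(4) = mex{0,1} = 2
g(5) = mex{1} = 0
g(6) = mex{1,2} = 0
g(7) = mex{0,2} = 1
g(8) = mex{0} = 1
g(9) = mex{0,1} = 2
g(10) = mex{1} = 0
g(11) = mex{1,2} = 0
So g(11) = 0.
Grundy values for heap C (subtraction set {3, 4, 6, 7}):
g(0) = mex{} = 0
g(1) = mex{} = 0
g(2) = mex{} = 0
g(3) = mex{0} = 1
g(4) = mex{0} = 1
g(5) = mex{0} = 1
g(6) = mex{0,1} = 2
g(7) = mex{0,1} = 2
g(8) = mex{0,1} = 2
g(9) = mex{0,1,2} = 3
g(10) = mex{1,2} = 0
g(11) = mex{1,2} = 0
So g(11) = 0.
By the Sprague-Grundy theorem, the Grundy value of a sum of independent games is the XOR of the component values.
Combined value = 4 XOR 0 XOR 0 = 4.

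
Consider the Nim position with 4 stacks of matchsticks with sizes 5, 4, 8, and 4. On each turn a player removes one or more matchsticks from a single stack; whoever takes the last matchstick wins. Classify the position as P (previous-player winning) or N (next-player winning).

Bitwise XOR of the heap sizes:
  0101  (5)
  0100  (4)
  1000  (8)
  0100  (4)
  ----
  1101  (13)
The nim-sum is 13 ≠ 0, so this is an N-position: the player to move can win.

N-position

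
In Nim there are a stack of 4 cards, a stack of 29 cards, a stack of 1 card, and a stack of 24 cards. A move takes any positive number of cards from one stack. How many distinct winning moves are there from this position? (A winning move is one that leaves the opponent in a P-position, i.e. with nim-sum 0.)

0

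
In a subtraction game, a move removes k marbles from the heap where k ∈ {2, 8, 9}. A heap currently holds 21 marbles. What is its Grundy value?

Compute g(0), g(1), … for moves {2, 8, 9}:
k:     0  1  2  3  4  5  6  7  8  9 10 11 12 13 14 15 16 17 18 19 20 21
g(k):  0  0  1  1  0  0  1  1  2  2  3  0  2  1  3  0  0  1  1  2  3  0
So g(21) = 0.

0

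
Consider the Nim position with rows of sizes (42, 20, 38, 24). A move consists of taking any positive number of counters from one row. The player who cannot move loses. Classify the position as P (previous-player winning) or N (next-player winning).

Write each in binary and XOR column by column:
  101010  (42)
  010100  (20)
  100110  (38)
  011000  (24)
  ------
  000000  (0)
The nim-sum is 0, so this is a P-position: the player to move is in a losing position under optimal play.

P-position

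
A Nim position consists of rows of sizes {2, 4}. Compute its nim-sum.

6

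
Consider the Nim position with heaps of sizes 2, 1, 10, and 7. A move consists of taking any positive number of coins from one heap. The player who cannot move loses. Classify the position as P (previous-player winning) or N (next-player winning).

Nim-sum: 2 XOR 1 XOR 10 XOR 7 = 14.
The nim-sum is 14 ≠ 0, so this is an N-position: the player to move can win.

N-position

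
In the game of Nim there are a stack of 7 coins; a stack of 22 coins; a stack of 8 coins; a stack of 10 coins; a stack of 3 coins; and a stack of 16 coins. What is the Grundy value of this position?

0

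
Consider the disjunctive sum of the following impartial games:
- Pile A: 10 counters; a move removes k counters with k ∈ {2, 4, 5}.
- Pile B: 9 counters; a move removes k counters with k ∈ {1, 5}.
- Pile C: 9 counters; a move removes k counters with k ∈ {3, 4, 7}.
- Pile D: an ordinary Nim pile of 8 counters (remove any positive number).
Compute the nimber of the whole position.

11

For pile A, compute g(0), g(1), … with moves {2, 4, 5}:
g(0) = mex{} = 0
g(1) = mex{} = 0
g(2) = mex{0} = 1
g(3) = mex{0} = 1
g(4) = mex{0,1} = 2
g(5) = mex{0,1} = 2
g(6) = mex{0,1,2} = 3
g(7) = mex{1,2} = 0
g(8) = mex{1,2,3} = 0
g(9) = mex{0,2} = 1
g(10) = mex{0,2,3} = 1
So g(10) = 1.
Build the Grundy sequence for pile B with g(k) = mex{g(k−s) : s ∈ {1, 5}, s ≤ k}:
g(0) = mex{} = 0
g(1) = mex{0} = 1
g(2) = mex{1} = 0
g(3) = mex{0} = 1
g(4) = mex{1} = 0
g(5) = mex{0} = 1
g(6) = mex{1} = 0
g(7) = mex{0} = 1
g(8) = mex{1} = 0
g(9) = mex{0} = 1
So g(9) = 1.
Build the Grundy sequence for pile C with g(k) = mex{g(k−s) : s ∈ {3, 4, 7}, s ≤ k}:
k:     0  1  2  3  4  5  6  7  8  9
g(k):  0  0  0  1  1  1  2  2  2  3
So g(9) = 3.
Pile D is a plain Nim pile of size 8, so its Grundy value is 8.
The value of a disjunctive sum is the nim-sum of the parts.
Combined value = 1 ⊕ 1 ⊕ 3 ⊕ 8 = 11.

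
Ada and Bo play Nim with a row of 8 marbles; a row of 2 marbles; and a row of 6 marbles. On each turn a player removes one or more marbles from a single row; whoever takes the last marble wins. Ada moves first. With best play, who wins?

Nim-sum: 8 ^ 2 ^ 6 = 12.
The nim-sum is 12 ≠ 0, so this is an N-position: the player to move can win; Ada has a winning move.

Ada wins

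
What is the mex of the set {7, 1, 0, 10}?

The values 0, 1 are all present; 2 is the first non-negative integer missing from the set.

2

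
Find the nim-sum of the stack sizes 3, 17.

Compute the nim-sum pairwise:
3 ⊕ 17 = 18

18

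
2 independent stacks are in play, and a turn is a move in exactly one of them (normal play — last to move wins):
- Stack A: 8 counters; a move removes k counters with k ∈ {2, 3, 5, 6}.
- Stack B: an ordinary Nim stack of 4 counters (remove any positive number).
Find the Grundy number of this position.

For stack A, compute g(0), g(1), … with moves {2, 3, 5, 6}:
g(0) = mex{} = 0
g(1) = mex{} = 0
g(2) = mex{0} = 1
g(3) = mex{0} = 1
g(4) = mex{0,1} = 2
g(5) = mex{0,1} = 2
g(6) = mex{0,1,2} = 3
g(7) = mex{0,1,2} = 3
g(8) = mex{1,2,3} = 0
So g(8) = 0.
Stack B is a plain Nim stack of size 4, so its Grundy value is 4.
By the Sprague-Grundy theorem, the Grundy value of a sum of independent games is the XOR of the component values.
Combined value = 0 ⊕ 4 = 4.

4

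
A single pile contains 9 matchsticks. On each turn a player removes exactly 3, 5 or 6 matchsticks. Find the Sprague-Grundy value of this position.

0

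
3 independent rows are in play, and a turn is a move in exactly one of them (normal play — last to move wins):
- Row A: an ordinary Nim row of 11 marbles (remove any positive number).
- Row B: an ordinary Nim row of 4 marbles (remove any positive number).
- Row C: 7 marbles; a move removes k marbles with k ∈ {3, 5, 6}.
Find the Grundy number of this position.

13

Row A is a plain Nim row of size 11, so its Grundy value is 11.
Row B is a plain Nim row of size 4, so its Grundy value is 4.
Grundy values for row C (subtraction set {3, 5, 6}):
k:     0  1  2  3  4  5  6  7
g(k):  0  0  0  1  1  1  2  2
So g(7) = 2.
By the Sprague-Grundy theorem, the Grundy value of a sum of independent games is the XOR of the component values.
Combined value = 11 ⊕ 4 ⊕ 2 = 13.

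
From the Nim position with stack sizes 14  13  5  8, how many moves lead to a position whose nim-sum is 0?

3

Compute the nim-sum pairwise:
14 XOR 13 = 3
3 XOR 5 = 6
6 XOR 8 = 14
The overall nim-sum is X = 14. A stack of size p has a winning move iff p XOR X < p (reduce it to p XOR X).
  14: 14 XOR 14 = 0 < 14 — winning move (to 0).
  13: 13 XOR 14 = 3 < 13 — winning move (to 3).
  5: 5 XOR 14 = 11 ≥ 5 — no move.
  8: 8 XOR 14 = 6 < 8 — winning move (to 6).
That gives 3 winning moves.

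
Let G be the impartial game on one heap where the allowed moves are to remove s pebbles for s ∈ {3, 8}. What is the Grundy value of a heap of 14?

1

Build the Grundy sequence with g(k) = mex{g(k−s) : s ∈ {3, 8}, s ≤ k}:
k:     0  1  2  3  4  5  6  7  8  9 10 11 12 13 14
g(k):  0  0  0  1  1  1  0  0  2  1  1  0  0  0  1
So g(14) = 1.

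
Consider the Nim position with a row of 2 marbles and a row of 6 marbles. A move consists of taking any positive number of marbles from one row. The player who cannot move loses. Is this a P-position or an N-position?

Nim-sum: 2 ⊕ 6 = 4.
The nim-sum is 4 ≠ 0, so this is an N-position: the player to move can win.

N-position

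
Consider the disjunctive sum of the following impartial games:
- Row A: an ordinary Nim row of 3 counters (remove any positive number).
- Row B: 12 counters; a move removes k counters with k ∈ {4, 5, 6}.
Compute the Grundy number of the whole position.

3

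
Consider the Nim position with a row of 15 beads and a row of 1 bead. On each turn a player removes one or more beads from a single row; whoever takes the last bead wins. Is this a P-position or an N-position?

Compute the nim-sum pairwise:
15 ^ 1 = 14
The nim-sum is 14 ≠ 0, so this is an N-position: the player to move can win.

N-position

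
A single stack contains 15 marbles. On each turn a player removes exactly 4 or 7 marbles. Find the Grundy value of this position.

1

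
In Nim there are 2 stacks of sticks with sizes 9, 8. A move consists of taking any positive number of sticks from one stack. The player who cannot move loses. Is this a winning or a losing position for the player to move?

Winning position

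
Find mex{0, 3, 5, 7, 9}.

1

0 is in the set but 1 is not, so the mex is 1.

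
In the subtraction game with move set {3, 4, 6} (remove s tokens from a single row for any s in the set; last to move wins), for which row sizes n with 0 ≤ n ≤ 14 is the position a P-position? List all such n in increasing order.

Compute g(0), g(1), … for moves {3, 4, 6}:
k:     0  1  2  3  4  5  6  7  8  9 10 11 12 13 14
g(k):  0  0  0  1  1  1  2  2  2  0  0  0  1  1  1
The P-positions (g = 0) in 0..14 are 0, 1, 2, 9, 10, 11.

0, 1, 2, 9, 10, 11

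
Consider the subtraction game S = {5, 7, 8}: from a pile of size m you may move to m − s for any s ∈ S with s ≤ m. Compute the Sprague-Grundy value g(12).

Grundy values for subtraction set {5, 7, 8}:
k:     0  1  2  3  4  5  6  7  8  9 10 11 12
g(k):  0  0  0  0  0  1  1  1  1  1  2  2  2
So g(12) = 2.

2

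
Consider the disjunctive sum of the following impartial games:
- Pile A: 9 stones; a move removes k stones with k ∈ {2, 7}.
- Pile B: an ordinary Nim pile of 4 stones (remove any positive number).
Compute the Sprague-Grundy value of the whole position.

4

Grundy values for pile A (subtraction set {2, 7}):
k:     0  1  2  3  4  5  6  7  8  9
g(k):  0  0  1  1  0  0  1  1  2  0
So g(9) = 0.
Pile B is a plain Nim pile of size 4, so its Grundy value is 4.
The value of a disjunctive sum is the nim-sum of the parts.
Combined value = 0 XOR 4 = 4.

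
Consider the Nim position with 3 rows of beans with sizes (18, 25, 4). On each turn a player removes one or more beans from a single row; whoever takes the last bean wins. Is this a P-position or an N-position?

In binary:
  10010  (18)
  11001  (25)
  00100  (4)
  -----
  01111  (15)
The nim-sum is 15 ≠ 0, so this is an N-position: the player to move can win.

N-position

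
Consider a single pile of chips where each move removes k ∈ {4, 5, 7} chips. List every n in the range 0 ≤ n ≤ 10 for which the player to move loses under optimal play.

0, 1, 2, 3

Grundy values for subtraction set {4, 5, 7}:
g(0) = mex{} = 0
g(1) = mex{} = 0
g(2) = mex{} = 0
g(3) = mex{} = 0
g(4) = mex{0} = 1
g(5) = mex{0} = 1
g(6) = mex{0} = 1
g(7) = mex{0} = 1
g(8) = mex{0,1} = 2
g(9) = mex{0,1} = 2
g(10) = mex{0,1} = 2
The P-positions (g = 0) in 0..10 are 0, 1, 2, 3.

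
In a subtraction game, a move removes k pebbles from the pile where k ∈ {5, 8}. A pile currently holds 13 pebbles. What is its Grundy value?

Compute g(0), g(1), … for moves {5, 8}:
k:     0  1  2  3  4  5  6  7  8  9 10 11 12 13
g(k):  0  0  0  0  0  1  1  1  1  1  2  2  2  0
So g(13) = 0.

0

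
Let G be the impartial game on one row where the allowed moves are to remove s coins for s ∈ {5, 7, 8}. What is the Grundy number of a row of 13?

Grundy values for subtraction set {5, 7, 8}:
g(0) = mex{} = 0
g(1) = mex{} = 0
g(2) = mex{} = 0
g(3) = mex{} = 0
g(4) = mex{} = 0
g(5) = mex{0} = 1
g(6) = mex{0} = 1
g(7) = mex{0} = 1
g(8) = mex{0} = 1
g(9) = mex{0} = 1
g(10) = mex{0,1} = 2
g(11) = mex{0,1} = 2
g(12) = mex{0,1} = 2
g(13) = mex{1} = 0
So g(13) = 0.

0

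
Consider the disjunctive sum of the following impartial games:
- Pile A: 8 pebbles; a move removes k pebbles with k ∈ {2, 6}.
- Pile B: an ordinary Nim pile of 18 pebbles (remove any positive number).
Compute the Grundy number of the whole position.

18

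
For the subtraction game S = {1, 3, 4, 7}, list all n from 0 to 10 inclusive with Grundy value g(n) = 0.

0, 2, 8, 10

Compute g(0), g(1), … for moves {1, 3, 4, 7}:
k:     0  1  2  3  4  5  6  7  8  9 10
g(k):  0  1  0  1  2  3  2  3  0  1  0
The P-positions (g = 0) in 0..10 are 0, 2, 8, 10.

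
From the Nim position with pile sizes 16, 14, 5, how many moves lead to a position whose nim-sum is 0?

In binary:
  10000  (16)
  01110  (14)
  00101  (5)
  -----
  11011  (27)
The overall nim-sum is X = 27. A pile of size p has a winning move iff p XOR X < p (reduce it to p XOR X).
  16: 16 XOR 27 = 11 < 16 — winning move (to 11).
  14: 14 XOR 27 = 21 ≥ 14 — no move.
  5: 5 XOR 27 = 30 ≥ 5 — no move.
That gives 1 winning move.

1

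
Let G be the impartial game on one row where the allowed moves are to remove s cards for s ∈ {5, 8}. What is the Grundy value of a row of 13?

0

Grundy values for subtraction set {5, 8}:
k:     0  1  2  3  4  5  6  7  8  9 10 11 12 13
g(k):  0  0  0  0  0  1  1  1  1  1  2  2  2  0
So g(13) = 0.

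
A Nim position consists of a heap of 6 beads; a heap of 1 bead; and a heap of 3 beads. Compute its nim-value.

4

Nim-sum: 6 XOR 1 XOR 3 = 4.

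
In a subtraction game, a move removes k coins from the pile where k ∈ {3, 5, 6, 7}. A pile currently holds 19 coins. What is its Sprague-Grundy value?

3

Compute g(0), g(1), … for moves {3, 5, 6, 7}:
k:     0  1  2  3  4  5  6  7  8  9 10 11 12 13 14 15 16 17 18 19
g(k):  0  0  0  1  1  1  2  2  2  3  0  0  0  1  1  1  2  2  2  3
So g(19) = 3.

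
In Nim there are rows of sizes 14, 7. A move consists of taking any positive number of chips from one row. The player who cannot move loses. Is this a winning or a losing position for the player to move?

Winning position

Compute the nim-sum pairwise:
14 XOR 7 = 9
The nim-sum is 9 ≠ 0, so this is an N-position: the player to move can win.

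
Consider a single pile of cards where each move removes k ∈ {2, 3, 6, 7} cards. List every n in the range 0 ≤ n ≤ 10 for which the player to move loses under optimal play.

0, 1, 5, 9, 10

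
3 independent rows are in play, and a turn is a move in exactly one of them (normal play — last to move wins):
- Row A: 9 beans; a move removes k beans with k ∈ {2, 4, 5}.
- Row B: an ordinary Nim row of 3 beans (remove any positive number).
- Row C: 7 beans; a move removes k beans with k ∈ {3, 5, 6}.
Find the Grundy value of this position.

0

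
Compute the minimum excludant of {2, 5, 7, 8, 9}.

0

0 is not in the set, so the mex is 0.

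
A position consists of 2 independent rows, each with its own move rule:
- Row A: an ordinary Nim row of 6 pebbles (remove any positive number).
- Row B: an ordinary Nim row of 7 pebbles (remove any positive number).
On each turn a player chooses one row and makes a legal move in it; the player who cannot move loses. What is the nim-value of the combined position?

1

Row A is a plain Nim row of size 6, so its Grundy value is 6.
Row B is a plain Nim row of size 7, so its Grundy value is 7.
By the Sprague-Grundy theorem, the Grundy value of a sum of independent games is the XOR of the component values.
Combined value = 6 XOR 7 = 1.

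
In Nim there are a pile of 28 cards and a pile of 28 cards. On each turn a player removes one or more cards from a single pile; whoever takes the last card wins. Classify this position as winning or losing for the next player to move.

Nim-sum: 28 ^ 28 = 0.
The nim-sum is 0, so this is a P-position: the player to move is in a losing position under optimal play.

Losing position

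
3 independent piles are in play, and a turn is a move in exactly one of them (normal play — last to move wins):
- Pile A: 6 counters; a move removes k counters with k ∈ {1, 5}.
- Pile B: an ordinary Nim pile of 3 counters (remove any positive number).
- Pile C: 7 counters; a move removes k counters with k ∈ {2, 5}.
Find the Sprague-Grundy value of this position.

For pile A, compute g(0), g(1), … with moves {1, 5}:
k:     0  1  2  3  4  5  6
g(k):  0  1  0  1  0  1  0
So g(6) = 0.
Pile B is a plain Nim pile of size 3, so its Grundy value is 3.
For pile C, compute g(0), g(1), … with moves {2, 5}:
k:     0  1  2  3  4  5  6  7
g(k):  0  0  1  1  0  2  1  0
So g(7) = 0.
By the Sprague-Grundy theorem, the Grundy value of a sum of independent games is the XOR of the component values.
Combined value = 0 ⊕ 3 ⊕ 0 = 3.

3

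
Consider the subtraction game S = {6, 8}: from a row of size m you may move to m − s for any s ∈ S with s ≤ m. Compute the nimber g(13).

2

Grundy values for subtraction set {6, 8}:
k:     0  1  2  3  4  5  6  7  8  9 10 11 12 13
g(k):  0  0  0  0  0  0  1  1  1  1  1  1  2  2
So g(13) = 2.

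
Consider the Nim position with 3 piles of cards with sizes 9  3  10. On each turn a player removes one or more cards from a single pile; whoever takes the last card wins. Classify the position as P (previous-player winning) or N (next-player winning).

Compute the nim-sum pairwise:
9 ⊕ 3 = 10
10 ⊕ 10 = 0
The nim-sum is 0, so this is a P-position: the player to move is in a losing position under optimal play.

P-position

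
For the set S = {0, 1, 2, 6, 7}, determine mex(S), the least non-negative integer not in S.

3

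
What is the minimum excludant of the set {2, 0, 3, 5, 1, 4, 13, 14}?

6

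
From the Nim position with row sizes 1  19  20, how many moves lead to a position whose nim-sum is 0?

1

In binary:
  00001  (1)
  10011  (19)
  10100  (20)
  -----
  00110  (6)
The overall nim-sum is X = 6. A row of size p has a winning move iff p XOR X < p (reduce it to p XOR X).
  1: 1 XOR 6 = 7 ≥ 1 — no move.
  19: 19 XOR 6 = 21 ≥ 19 — no move.
  20: 20 XOR 6 = 18 < 20 — winning move (to 18).
That gives 1 winning move.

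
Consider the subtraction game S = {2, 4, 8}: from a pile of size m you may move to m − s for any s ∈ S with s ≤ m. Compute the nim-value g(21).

Build the Grundy sequence with g(k) = mex{g(k−s) : s ∈ {2, 4, 8}, s ≤ k}:
k:     0  1  2  3  4  5  6  7  8  9 10 11 12 13 14 15 16 17 18 19 20 21
g(k):  0  0  1  1  2  2  0  0  1  1  2  2  0  0  1  1  2  2  0  0  1  1
So g(21) = 1.

1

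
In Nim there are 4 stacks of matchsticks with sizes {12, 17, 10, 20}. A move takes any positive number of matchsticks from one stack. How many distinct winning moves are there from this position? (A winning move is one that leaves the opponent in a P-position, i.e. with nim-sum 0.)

Bitwise XOR of the heap sizes:
  01100  (12)
  10001  (17)
  01010  (10)
  10100  (20)
  -----
  00011  (3)
The overall nim-sum is X = 3. A stack of size p has a winning move iff p XOR X < p (reduce it to p XOR X).
  12: 12 XOR 3 = 15 ≥ 12 — no move.
  17: 17 XOR 3 = 18 ≥ 17 — no move.
  10: 10 XOR 3 = 9 < 10 — winning move (to 9).
  20: 20 XOR 3 = 23 ≥ 20 — no move.
That gives 1 winning move.

1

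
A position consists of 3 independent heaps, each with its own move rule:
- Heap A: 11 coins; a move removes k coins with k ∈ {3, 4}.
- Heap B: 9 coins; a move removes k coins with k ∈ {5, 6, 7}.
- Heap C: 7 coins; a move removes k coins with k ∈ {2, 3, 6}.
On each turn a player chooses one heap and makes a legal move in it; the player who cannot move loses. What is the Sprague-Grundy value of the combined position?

1

Build the Grundy sequence for heap A with g(k) = mex{g(k−s) : s ∈ {3, 4}, s ≤ k}:
k:     0  1  2  3  4  5  6  7  8  9 10 11
g(k):  0  0  0  1  1  1  2  0  0  0  1  1
So g(11) = 1.
Build the Grundy sequence for heap B with g(k) = mex{g(k−s) : s ∈ {5, 6, 7}, s ≤ k}:
k:     0  1  2  3  4  5  6  7  8  9
g(k):  0  0  0  0  0  1  1  1  1  1
So g(9) = 1.
For heap C, compute g(0), g(1), … with moves {2, 3, 6}:
g(0) = mex{} = 0
g(1) = mex{} = 0
g(2) = mex{0} = 1
g(3) = mex{0} = 1
g(4) = mex{0,1} = 2
g(5) = mex{1} = 0
g(6) = mex{0,1,2} = 3
g(7) = mex{0,2} = 1
So g(7) = 1.
By the Sprague-Grundy theorem, the Grundy value of a sum of independent games is the XOR of the component values.
Combined value = 1 XOR 1 XOR 1 = 1.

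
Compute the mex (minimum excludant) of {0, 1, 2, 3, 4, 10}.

5

The values 0, 1, 2, 3, 4 are all present; 5 is the first non-negative integer missing from the set.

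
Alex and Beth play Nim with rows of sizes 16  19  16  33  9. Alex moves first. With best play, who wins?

Alex wins

Nim-sum: 16 ^ 19 ^ 16 ^ 33 ^ 9 = 59.
The nim-sum is 59 ≠ 0, so this is an N-position: the player to move can win; Alex has a winning move.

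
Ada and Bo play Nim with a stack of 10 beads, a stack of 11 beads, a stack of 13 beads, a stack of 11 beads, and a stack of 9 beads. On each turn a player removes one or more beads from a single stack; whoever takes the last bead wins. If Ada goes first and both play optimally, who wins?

Ada wins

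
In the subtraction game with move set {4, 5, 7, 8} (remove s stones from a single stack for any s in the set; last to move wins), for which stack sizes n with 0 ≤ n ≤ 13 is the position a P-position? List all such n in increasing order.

Compute g(0), g(1), … for moves {4, 5, 7, 8}:
g(0) = mex{} = 0
g(1) = mex{} = 0
g(2) = mex{} = 0
g(3) = mex{} = 0
g(4) = mex{0} = 1
g(5) = mex{0} = 1
g(6) = mex{0} = 1
g(7) = mex{0} = 1
g(8) = mex{0,1} = 2
g(9) = mex{0,1} = 2
g(10) = mex{0,1} = 2
g(11) = mex{0,1} = 2
g(12) = mex{1,2} = 0
g(13) = mex{1,2} = 0
The P-positions (g = 0) in 0..13 are 0, 1, 2, 3, 12, 13.

0, 1, 2, 3, 12, 13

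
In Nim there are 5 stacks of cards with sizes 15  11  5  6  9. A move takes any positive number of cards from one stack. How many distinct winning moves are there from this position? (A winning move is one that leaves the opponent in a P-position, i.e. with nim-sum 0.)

3

Compute the nim-sum pairwise:
15 XOR 11 = 4
4 XOR 5 = 1
1 XOR 6 = 7
7 XOR 9 = 14
The overall nim-sum is X = 14. A stack of size p has a winning move iff p XOR X < p (reduce it to p XOR X).
  15: 15 XOR 14 = 1 < 15 — winning move (to 1).
  11: 11 XOR 14 = 5 < 11 — winning move (to 5).
  5: 5 XOR 14 = 11 ≥ 5 — no move.
  6: 6 XOR 14 = 8 ≥ 6 — no move.
  9: 9 XOR 14 = 7 < 9 — winning move (to 7).
That gives 3 winning moves.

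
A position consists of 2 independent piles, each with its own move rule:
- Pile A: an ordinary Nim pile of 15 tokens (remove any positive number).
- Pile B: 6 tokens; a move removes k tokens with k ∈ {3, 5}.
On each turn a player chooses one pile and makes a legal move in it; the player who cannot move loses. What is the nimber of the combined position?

13

Pile A is a plain Nim pile of size 15, so its Grundy value is 15.
Grundy values for pile B (subtraction set {3, 5}):
g(0) = mex{} = 0
g(1) = mex{} = 0
g(2) = mex{} = 0
g(3) = mex{0} = 1
g(4) = mex{0} = 1
g(5) = mex{0} = 1
g(6) = mex{0,1} = 2
So g(6) = 2.
The value of a disjunctive sum is the nim-sum of the parts.
Combined value = 15 ⊕ 2 = 13.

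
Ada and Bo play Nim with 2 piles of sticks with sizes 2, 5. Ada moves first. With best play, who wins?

Ada wins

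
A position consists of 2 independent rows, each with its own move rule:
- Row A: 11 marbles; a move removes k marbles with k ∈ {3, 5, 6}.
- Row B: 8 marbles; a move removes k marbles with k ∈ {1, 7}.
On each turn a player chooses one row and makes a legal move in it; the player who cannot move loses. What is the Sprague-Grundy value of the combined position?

Grundy values for row A (subtraction set {3, 5, 6}):
k:     0  1  2  3  4  5  6  7  8  9 10 11
g(k):  0  0  0  1  1  1  2  2  2  0  0  0
So g(11) = 0.
Build the Grundy sequence for row B with g(k) = mex{g(k−s) : s ∈ {1, 7}, s ≤ k}:
g(0) = mex{} = 0
g(1) = mex{0} = 1
g(2) = mex{1} = 0
g(3) = mex{0} = 1
g(4) = mex{1} = 0
g(5) = mex{0} = 1
g(6) = mex{1} = 0
g(7) = mex{0} = 1
g(8) = mex{1} = 0
So g(8) = 0.
The value of a disjunctive sum is the nim-sum of the parts.
Combined value = 0 ⊕ 0 = 0.

0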